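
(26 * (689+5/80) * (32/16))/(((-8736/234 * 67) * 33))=-20475/47168 = -0.43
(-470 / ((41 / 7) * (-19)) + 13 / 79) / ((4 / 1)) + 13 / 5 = 4550317/1230820 = 3.70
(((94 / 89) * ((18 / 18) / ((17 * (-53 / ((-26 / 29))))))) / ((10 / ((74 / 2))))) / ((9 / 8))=361712/104646645 = 0.00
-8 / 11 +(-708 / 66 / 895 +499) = 4905377/9845 = 498.26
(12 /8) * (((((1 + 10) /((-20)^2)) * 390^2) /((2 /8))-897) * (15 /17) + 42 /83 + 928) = 31535178/1411 = 22349.52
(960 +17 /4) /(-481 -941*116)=-3857/438548 = -0.01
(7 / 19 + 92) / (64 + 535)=1755/11381 = 0.15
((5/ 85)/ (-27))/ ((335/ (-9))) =1/17085 = 0.00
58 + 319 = 377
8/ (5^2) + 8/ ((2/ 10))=1008/25 = 40.32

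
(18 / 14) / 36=1/28 = 0.04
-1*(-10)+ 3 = 13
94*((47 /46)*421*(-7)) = -6509923/23 = -283040.13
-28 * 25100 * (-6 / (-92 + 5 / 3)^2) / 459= 1405600/1248497 = 1.13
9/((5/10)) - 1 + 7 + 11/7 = 179/7 = 25.57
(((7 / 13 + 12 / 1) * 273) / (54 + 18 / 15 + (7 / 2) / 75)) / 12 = 85575/16574 = 5.16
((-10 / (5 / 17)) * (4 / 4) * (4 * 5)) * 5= -3400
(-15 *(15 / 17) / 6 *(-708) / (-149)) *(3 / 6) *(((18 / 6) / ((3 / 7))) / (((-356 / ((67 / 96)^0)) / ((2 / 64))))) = 92925/28855936 = 0.00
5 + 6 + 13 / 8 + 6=18.62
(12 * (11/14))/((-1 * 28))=-33/98 = -0.34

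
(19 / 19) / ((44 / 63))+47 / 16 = 769/176 = 4.37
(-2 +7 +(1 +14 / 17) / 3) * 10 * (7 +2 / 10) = 6864/17 = 403.76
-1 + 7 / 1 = 6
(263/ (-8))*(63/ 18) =-1841/16 = -115.06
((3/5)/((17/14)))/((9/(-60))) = -56/17 = -3.29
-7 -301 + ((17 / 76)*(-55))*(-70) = 21021/38 = 553.18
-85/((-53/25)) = 2125/53 = 40.09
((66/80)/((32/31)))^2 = 1046529/1638400 = 0.64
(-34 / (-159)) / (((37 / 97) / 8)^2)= 20473984/217671 = 94.06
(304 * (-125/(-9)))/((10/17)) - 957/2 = 6699.28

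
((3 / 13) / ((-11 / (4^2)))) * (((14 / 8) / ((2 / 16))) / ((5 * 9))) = -0.10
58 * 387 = 22446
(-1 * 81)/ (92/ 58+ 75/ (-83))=-194967/1643 = -118.67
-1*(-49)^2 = -2401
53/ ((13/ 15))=795/13 = 61.15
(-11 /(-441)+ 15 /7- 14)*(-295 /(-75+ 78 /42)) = -769655/16128 = -47.72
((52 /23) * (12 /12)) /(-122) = -26/1403 = -0.02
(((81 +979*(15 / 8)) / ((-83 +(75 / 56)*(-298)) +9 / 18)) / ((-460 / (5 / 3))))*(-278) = -4973003/1240620 = -4.01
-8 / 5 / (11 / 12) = -96/55 = -1.75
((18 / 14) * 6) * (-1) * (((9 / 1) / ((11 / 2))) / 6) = -162/77 = -2.10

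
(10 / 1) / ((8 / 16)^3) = 80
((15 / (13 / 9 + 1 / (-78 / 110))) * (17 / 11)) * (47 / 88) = 1402245/3872 = 362.15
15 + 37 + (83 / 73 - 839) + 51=-53645/73 = -734.86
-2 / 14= -1/7 = -0.14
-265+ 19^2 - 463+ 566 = 199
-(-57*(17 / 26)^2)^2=-593.82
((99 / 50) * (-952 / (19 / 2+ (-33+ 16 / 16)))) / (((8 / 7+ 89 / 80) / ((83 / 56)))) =1738352/31575 = 55.05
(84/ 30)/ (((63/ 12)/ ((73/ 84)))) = 146/315 = 0.46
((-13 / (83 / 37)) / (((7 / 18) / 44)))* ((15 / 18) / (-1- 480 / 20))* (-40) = -507936/581 = -874.24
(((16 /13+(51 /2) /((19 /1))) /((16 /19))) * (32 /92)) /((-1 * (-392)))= 1271/468832 = 0.00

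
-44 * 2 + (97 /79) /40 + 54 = -107343/3160 = -33.97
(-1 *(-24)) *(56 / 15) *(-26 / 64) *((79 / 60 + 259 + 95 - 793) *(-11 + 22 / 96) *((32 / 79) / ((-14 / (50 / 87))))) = 176500181/61857 = 2853.36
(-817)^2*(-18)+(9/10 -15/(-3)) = -120147961/10 = -12014796.10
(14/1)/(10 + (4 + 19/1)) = 14/33 = 0.42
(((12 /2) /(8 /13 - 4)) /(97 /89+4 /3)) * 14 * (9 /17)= -656019/120989 = -5.42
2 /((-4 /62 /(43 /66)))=-1333/66 = -20.20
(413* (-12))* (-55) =272580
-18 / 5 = -3.60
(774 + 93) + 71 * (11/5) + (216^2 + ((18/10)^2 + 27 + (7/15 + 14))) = 3579293/75 = 47723.91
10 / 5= 2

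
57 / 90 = 19/30 = 0.63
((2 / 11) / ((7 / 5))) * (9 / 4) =0.29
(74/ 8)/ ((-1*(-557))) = 37/2228 = 0.02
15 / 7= 2.14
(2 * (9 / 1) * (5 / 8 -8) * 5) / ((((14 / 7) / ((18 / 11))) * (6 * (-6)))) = 2655/176 = 15.09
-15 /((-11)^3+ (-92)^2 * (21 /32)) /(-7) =30/59129 = 0.00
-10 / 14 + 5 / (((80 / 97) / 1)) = 599/112 = 5.35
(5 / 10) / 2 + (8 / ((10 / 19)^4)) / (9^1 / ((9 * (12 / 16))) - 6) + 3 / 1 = -19.09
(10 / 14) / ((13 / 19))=95/91 = 1.04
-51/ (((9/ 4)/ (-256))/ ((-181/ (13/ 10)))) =-31508480/39 = -807909.74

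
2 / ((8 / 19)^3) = 26.79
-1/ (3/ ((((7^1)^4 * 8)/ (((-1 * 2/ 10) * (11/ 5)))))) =480200/33 = 14551.52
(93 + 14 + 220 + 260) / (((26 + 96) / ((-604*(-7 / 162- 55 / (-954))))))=-10990988/261873 = -41.97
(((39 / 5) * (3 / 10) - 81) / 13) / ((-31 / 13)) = 3933/1550 = 2.54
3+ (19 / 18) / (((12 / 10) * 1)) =419/108 = 3.88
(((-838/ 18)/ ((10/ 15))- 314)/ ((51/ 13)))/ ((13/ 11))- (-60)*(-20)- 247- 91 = -495961/306 = -1620.79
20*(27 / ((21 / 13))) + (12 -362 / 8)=8429/28 = 301.04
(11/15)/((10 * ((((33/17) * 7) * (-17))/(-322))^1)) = 23/225 = 0.10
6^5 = 7776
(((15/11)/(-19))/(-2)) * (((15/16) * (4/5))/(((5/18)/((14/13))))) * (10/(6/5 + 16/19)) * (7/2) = 99225/55484 = 1.79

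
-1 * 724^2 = -524176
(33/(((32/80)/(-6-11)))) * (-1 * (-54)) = -75735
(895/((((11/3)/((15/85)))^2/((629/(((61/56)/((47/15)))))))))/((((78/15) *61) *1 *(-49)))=-168091740/696522827 = -0.24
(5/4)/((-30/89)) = -3.71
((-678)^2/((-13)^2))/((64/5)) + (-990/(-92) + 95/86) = 600015785/2674256 = 224.37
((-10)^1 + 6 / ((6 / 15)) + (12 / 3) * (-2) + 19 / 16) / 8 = -29/128 = -0.23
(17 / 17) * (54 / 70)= 27/35 = 0.77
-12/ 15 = -4/5 = -0.80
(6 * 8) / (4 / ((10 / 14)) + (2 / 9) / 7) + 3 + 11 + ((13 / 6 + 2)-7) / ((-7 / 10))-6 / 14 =486950/18627 = 26.14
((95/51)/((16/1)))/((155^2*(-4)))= -19/15683520 = 0.00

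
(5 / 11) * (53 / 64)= 265/704 = 0.38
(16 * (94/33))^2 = 2262016/1089 = 2077.15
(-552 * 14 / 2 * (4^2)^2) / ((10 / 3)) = -1483776/5 = -296755.20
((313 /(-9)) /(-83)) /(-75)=-0.01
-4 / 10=-2/5 = -0.40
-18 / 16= -9/8 = -1.12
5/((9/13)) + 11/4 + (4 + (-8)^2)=2807/36 = 77.97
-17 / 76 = -0.22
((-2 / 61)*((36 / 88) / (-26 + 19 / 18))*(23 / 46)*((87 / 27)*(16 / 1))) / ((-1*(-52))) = 1044/3916627 = 0.00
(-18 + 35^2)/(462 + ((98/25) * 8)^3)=18859375/489109054 = 0.04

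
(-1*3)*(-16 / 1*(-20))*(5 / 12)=-400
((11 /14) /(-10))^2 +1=19721/19600 = 1.01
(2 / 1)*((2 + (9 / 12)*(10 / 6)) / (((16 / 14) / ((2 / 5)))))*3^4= 7371/40 = 184.28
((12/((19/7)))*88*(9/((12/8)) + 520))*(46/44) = 213943.58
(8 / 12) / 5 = 2/15 = 0.13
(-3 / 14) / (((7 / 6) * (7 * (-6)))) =3/686 = 0.00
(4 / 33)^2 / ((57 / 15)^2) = 400/393129 = 0.00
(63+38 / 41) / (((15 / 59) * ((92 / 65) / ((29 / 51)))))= 58298903/577116 = 101.02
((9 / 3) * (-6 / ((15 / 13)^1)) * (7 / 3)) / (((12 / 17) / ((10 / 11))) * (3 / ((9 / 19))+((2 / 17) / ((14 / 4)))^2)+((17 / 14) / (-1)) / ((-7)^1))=-87628268/12258313 = -7.15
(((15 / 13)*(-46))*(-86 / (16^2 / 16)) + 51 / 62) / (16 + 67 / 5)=768685/78988 = 9.73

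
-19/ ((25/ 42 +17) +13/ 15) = -3990/3877 = -1.03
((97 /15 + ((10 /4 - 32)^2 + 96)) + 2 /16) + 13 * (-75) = -259/120 = -2.16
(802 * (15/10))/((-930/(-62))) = 401/5 = 80.20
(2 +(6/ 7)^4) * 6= 36588/2401 = 15.24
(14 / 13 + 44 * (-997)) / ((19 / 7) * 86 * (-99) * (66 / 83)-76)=165663435/69684628 = 2.38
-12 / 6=-2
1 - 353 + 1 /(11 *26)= -100671/286 = -352.00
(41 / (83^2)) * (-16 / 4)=-164/6889 = -0.02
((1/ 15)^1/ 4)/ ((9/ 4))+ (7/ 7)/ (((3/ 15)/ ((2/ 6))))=226/135 = 1.67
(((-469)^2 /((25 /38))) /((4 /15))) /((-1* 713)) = -12537777/7130 = -1758.45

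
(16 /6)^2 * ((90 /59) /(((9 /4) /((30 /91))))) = 25600/16107 = 1.59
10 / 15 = 2/3 = 0.67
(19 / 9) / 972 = 19/8748 = 0.00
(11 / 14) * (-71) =-781/14 = -55.79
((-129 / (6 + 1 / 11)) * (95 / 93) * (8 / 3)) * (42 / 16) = -314545/2077 = -151.44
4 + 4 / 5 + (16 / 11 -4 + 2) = 234/55 = 4.25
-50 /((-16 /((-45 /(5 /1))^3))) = -18225/8 = -2278.12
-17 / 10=-1.70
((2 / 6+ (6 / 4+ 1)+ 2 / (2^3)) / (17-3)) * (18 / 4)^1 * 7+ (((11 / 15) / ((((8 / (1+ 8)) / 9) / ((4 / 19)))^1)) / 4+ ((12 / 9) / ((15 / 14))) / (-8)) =7.17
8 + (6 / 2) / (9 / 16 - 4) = 392/55 = 7.13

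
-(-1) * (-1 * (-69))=69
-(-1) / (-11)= -0.09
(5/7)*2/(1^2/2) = 20/7 = 2.86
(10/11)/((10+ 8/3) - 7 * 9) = -30/1661 = -0.02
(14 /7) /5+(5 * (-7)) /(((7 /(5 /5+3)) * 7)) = -86/35 = -2.46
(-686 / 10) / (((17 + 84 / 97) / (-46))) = 1530466/8665 = 176.63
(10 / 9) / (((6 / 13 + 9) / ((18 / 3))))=260/369 = 0.70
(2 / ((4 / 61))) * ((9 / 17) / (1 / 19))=10431/34 = 306.79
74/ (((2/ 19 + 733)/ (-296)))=-416176/13929 = -29.88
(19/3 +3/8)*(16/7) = 46/3 = 15.33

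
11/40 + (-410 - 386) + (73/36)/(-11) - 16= -3215161/3960 = -811.91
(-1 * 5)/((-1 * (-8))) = -5/8 = -0.62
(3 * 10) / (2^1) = 15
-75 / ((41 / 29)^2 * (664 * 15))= -4205/1116184 = 0.00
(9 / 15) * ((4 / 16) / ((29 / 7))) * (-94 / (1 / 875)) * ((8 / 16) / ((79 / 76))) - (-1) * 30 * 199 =10395495/2291 = 4537.54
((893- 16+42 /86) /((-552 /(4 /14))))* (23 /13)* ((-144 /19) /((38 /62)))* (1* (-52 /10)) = -28072608/543305 = -51.67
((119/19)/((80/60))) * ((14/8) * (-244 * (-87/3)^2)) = -128201199/76 = -1686857.88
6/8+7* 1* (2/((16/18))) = 33/2 = 16.50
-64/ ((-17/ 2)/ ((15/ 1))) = 1920/17 = 112.94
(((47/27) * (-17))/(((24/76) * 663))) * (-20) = 8930/3159 = 2.83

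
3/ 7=0.43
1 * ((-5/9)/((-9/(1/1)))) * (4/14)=10/567 = 0.02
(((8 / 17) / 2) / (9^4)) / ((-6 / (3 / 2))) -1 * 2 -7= -1003834/111537 = -9.00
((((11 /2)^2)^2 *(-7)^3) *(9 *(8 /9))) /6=-5021863/12 = -418488.58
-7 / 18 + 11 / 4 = 85/36 = 2.36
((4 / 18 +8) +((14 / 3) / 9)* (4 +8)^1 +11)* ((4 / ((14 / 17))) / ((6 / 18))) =7786/21 = 370.76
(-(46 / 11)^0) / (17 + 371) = -1/388 = 0.00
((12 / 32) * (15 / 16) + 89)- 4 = 10925/128 = 85.35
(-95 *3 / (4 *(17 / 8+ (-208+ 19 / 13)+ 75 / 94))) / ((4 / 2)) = 174135/995273 = 0.17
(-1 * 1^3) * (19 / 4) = -19/4 = -4.75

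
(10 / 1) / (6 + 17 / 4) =40/41 = 0.98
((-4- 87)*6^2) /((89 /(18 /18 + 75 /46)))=-198198/2047 = -96.82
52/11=4.73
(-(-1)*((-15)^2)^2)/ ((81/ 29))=18125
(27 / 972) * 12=1/3 = 0.33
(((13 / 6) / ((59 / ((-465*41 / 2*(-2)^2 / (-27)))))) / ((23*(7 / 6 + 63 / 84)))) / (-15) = -66092/842697 = -0.08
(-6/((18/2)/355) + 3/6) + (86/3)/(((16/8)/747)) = 62825/6 = 10470.83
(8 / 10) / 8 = 1/10 = 0.10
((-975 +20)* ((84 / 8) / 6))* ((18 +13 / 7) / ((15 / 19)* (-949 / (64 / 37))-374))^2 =-353029120/349004047 = -1.01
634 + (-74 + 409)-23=946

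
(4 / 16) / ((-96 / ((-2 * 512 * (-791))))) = -2109.33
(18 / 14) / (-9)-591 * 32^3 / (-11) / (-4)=-33890315/77 = -440133.96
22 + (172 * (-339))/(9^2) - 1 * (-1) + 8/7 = -131489/189 = -695.71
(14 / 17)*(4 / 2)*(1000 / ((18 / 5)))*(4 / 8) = 35000/153 = 228.76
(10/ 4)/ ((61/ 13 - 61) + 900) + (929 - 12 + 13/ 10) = 100719469/109680 = 918.30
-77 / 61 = -1.26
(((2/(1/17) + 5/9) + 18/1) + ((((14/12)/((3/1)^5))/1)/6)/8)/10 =735611/139968 = 5.26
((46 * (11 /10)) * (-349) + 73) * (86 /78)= -290852/15 = -19390.13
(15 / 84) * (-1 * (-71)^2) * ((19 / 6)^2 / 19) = -478895/1008 = -475.09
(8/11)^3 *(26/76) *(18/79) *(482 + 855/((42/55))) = 671613696/13984817 = 48.02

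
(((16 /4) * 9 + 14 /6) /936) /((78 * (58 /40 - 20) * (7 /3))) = -575/47400444 = 0.00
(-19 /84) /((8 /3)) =-0.08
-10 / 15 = -2/3 = -0.67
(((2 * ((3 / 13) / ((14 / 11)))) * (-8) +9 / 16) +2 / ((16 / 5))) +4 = 3329/1456 = 2.29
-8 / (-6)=4/3 = 1.33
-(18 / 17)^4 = -1.26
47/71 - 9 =-592/71 = -8.34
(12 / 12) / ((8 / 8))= 1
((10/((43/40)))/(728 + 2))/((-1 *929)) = -40/2916131 = 0.00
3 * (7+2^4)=69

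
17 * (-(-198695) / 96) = 3377815/96 = 35185.57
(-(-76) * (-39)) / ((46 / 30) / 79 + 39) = -1756170/23119 = -75.96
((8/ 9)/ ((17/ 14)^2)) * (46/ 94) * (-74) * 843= -18403.27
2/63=0.03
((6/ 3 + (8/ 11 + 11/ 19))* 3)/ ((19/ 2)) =4146/3971 = 1.04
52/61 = 0.85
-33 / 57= -11/19 = -0.58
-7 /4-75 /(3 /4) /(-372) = -551/372 = -1.48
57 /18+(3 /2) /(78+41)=3.18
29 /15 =1.93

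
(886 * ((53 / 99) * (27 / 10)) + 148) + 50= 81327/55 = 1478.67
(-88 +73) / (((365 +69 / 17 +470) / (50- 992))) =120105/7132 = 16.84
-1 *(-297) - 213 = 84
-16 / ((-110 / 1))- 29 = -1587/55 = -28.85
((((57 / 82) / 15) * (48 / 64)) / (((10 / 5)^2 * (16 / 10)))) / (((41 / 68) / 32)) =969/3362 = 0.29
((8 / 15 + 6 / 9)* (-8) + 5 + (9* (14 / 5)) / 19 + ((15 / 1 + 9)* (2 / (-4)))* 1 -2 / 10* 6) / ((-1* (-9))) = -313/171 = -1.83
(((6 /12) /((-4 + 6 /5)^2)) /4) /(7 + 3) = 5/3136 = 0.00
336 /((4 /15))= 1260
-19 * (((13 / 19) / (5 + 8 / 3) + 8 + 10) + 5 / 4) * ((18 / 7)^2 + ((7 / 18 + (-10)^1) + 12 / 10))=660.99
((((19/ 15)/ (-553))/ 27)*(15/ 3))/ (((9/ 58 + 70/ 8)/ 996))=-731728/15423723 = -0.05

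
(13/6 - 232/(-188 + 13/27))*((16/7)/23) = 0.34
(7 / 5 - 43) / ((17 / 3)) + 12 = 396/85 = 4.66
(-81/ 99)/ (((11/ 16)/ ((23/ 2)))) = -1656/121 = -13.69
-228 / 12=-19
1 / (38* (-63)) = -1/2394 = 0.00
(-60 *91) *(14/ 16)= -9555/2 = -4777.50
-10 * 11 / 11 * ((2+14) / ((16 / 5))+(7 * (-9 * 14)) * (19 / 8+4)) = 112355/2 = 56177.50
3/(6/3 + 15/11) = 33/37 = 0.89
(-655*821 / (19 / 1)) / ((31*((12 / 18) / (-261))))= 421062165/1178 = 357438.17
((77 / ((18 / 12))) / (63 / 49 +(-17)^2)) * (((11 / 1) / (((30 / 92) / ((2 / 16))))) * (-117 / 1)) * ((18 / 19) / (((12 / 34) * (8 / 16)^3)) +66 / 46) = -771617847/386080 = -1998.60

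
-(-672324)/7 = 672324/7 = 96046.29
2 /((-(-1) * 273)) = 2/273 = 0.01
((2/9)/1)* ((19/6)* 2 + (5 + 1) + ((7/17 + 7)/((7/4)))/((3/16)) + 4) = 3970/459 = 8.65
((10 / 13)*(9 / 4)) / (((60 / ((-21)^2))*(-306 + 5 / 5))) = -1323/31720 = -0.04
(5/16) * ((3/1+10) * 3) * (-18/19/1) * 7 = -12285/152 = -80.82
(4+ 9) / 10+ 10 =113/10 = 11.30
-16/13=-1.23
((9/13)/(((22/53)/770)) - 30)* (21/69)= 114135/299 = 381.72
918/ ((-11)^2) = 7.59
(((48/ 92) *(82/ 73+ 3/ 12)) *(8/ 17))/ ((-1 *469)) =-9624/13386667 = 0.00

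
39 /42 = 13/14 = 0.93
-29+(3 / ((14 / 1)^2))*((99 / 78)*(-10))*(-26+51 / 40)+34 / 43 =-20515619/876512 = -23.41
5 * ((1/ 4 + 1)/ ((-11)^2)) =25/484 = 0.05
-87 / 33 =-29/11 = -2.64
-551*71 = -39121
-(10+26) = -36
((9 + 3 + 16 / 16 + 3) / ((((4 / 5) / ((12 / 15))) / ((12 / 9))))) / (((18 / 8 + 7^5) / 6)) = 512/67237 = 0.01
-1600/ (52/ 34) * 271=-3685600/13 = -283507.69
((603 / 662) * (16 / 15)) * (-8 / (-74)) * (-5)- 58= -716758/12247 = -58.53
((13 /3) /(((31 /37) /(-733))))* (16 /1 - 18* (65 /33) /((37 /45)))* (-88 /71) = -127434.32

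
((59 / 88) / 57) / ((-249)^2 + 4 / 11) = 59/310998840 = 0.00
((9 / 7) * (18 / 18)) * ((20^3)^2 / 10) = 57600000/7 = 8228571.43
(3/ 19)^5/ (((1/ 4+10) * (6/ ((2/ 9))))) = 36/101520059 = 0.00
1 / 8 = 0.12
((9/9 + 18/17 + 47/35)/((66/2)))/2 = 0.05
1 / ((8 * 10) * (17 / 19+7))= 19/12000 = 0.00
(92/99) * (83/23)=332/99 = 3.35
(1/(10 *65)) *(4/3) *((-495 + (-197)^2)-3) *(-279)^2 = 152931618/25 = 6117264.72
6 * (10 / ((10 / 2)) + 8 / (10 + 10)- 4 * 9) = -1008/5 = -201.60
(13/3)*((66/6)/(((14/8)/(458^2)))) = 119985008/21 = 5713571.81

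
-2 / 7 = -0.29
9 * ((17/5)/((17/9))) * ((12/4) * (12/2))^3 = 472392/5 = 94478.40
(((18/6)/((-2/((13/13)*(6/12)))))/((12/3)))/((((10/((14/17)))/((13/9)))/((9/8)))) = -273/10880 = -0.03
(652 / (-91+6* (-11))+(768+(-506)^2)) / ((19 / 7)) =94610.47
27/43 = 0.63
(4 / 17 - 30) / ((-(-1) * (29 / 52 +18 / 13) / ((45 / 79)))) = -1184040/135643 = -8.73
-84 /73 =-1.15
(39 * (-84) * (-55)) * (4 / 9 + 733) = 132152020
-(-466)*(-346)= -161236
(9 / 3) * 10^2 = 300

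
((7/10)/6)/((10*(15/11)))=77/9000 = 0.01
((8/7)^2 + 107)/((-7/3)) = -15921/343 = -46.42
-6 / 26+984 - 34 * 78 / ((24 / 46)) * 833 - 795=-55041353/13 = -4233950.23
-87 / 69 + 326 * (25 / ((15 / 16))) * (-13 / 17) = -7799399/1173 = -6649.10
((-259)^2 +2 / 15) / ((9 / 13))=13080821/135 = 96894.97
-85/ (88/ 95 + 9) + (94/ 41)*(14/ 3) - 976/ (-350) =2438077/495075 = 4.92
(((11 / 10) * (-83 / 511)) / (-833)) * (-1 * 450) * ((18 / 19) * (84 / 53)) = -8874360/61234663 = -0.14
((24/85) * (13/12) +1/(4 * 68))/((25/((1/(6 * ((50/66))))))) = 4631/1700000 = 0.00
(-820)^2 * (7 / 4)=1176700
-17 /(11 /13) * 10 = -2210/11 = -200.91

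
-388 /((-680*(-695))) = -97/118150 = 0.00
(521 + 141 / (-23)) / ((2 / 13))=76973/23 = 3346.65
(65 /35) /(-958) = -13/6706 = 0.00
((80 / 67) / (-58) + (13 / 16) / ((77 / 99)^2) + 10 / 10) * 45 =159206895/1523312 = 104.51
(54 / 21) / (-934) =-9/3269 = 0.00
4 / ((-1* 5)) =-4/5 = -0.80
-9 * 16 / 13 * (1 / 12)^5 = -1/22464 = 0.00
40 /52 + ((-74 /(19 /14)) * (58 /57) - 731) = -11062063/14079 = -785.71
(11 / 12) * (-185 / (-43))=2035/516 = 3.94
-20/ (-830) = 2/83 = 0.02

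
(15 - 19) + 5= 1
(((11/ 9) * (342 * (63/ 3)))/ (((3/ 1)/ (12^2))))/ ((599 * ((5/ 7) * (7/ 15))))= 1264032/599 = 2110.24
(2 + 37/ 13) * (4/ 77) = 36/143 = 0.25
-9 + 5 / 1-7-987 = -998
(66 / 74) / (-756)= -11/9324 = 0.00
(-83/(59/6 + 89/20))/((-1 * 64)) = 1245/13712 = 0.09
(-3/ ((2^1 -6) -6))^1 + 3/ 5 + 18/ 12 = 12/5 = 2.40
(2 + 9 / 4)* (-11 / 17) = -11/4 = -2.75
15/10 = 3/2 = 1.50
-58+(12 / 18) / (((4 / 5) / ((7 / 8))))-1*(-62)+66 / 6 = 755/48 = 15.73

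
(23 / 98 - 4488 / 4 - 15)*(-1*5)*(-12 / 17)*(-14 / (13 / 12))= 80210160/1547 = 51848.84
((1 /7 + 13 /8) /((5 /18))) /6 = 297/280 = 1.06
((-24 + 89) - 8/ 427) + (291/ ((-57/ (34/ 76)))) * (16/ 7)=9211955/154147 = 59.76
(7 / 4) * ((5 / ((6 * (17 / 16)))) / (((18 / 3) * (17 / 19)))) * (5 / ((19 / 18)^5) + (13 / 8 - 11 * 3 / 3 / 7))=894178895/903906456 = 0.99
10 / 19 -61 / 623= 5071/11837 = 0.43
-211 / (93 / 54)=-3798/31 = -122.52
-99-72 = -171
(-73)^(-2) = 1/5329 = 0.00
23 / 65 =0.35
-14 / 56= -0.25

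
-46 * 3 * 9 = -1242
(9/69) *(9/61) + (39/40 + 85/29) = 6388313/1627480 = 3.93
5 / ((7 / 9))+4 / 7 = 7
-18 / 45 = -2/5 = -0.40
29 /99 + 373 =36956/99 = 373.29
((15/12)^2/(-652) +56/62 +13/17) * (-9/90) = -9156553/54976640 = -0.17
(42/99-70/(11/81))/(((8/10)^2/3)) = -106225/44 = -2414.20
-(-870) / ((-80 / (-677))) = 58899/8 = 7362.38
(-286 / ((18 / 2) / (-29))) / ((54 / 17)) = 290.12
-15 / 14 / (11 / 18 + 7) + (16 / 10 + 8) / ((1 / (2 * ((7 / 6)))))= 106733/4795 = 22.26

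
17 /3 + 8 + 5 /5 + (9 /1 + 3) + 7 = 101/3 = 33.67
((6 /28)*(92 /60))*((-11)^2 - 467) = -3979/35 = -113.69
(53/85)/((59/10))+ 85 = 85361/1003 = 85.11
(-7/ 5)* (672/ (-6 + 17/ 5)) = 4704/13 = 361.85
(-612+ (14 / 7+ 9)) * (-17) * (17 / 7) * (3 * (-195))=-101608065/7 = -14515437.86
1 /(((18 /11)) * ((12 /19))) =209/216 = 0.97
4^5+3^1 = 1027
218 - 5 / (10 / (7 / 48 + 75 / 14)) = 144647/672 = 215.25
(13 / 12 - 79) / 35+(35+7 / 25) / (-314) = -771019/329700 = -2.34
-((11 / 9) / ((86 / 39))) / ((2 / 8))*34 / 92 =-2431/2967 = -0.82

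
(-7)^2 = 49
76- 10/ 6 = 223/3 = 74.33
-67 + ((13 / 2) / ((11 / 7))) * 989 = 88525/22 = 4023.86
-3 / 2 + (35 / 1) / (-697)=-1.55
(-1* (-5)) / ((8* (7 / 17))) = 85/56 = 1.52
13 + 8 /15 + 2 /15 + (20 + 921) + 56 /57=54472/57 = 955.65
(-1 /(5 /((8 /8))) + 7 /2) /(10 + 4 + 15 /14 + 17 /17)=77/375 = 0.21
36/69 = 12/23 = 0.52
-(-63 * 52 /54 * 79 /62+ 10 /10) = 7096/93 = 76.30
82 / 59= 1.39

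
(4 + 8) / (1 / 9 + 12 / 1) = 108/109 = 0.99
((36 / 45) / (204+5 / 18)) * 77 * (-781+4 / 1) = -4307688/18385 = -234.30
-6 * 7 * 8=-336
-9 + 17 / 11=-82/11 = -7.45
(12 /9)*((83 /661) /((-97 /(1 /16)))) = -83/769404 = 0.00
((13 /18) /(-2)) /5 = -13/180 = -0.07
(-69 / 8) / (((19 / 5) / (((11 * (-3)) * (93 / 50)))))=211761/1520 = 139.32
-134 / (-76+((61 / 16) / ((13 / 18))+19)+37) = 13936/1531 = 9.10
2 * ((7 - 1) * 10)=120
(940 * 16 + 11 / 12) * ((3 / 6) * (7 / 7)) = 7520.46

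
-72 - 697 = -769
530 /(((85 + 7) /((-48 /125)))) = -1272/575 = -2.21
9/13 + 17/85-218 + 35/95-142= -443043/1235 = -358.74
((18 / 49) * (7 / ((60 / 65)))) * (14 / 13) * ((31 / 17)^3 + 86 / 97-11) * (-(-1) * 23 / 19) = -133164894/9054659 = -14.71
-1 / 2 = -0.50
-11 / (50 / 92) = -506/25 = -20.24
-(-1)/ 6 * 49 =49/6 = 8.17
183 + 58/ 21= 3901/21 = 185.76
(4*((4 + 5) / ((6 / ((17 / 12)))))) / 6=17/12 = 1.42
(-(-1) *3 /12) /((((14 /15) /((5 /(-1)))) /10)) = -375/28 = -13.39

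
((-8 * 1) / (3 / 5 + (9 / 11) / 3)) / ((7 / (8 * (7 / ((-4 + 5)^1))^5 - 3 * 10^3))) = -3615040/21 = -172144.76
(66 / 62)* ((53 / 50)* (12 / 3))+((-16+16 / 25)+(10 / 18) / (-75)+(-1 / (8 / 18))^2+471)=155751853/334800 = 465.21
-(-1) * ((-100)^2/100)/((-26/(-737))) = 2834.62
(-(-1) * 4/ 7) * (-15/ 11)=-60/77 = -0.78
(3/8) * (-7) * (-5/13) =105/104 = 1.01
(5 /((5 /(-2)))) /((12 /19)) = -19/6 = -3.17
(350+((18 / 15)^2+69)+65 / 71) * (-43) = -32159958/1775 = -18118.29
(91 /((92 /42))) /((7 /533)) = 145509/46 = 3163.24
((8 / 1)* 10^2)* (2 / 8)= 200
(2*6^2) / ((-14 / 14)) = -72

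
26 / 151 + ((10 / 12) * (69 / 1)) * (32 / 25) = 73.77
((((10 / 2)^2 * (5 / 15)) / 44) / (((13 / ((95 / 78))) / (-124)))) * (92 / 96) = -1693375/803088 = -2.11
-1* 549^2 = -301401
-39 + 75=36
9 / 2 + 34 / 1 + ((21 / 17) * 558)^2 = 274645301/578 = 475164.88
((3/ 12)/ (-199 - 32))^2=1/853776 = 0.00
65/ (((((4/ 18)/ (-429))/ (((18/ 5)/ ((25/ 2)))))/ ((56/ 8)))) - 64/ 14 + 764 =-44137326/175 = -252213.29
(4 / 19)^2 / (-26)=-8/4693 = 0.00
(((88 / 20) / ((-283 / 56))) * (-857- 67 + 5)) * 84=95105472/1415 = 67212.35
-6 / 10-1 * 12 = -63/5 = -12.60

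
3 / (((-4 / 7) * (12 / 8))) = -7/2 = -3.50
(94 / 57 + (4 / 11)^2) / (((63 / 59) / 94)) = 68138156/434511 = 156.82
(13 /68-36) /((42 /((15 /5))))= -2435/952 = -2.56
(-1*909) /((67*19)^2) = -909/1620529 = 0.00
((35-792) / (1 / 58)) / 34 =-21953/17 = -1291.35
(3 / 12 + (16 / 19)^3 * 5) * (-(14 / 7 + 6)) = -177558/6859 = -25.89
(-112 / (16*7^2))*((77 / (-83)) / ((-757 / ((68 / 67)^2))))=-50864/282048359 = 0.00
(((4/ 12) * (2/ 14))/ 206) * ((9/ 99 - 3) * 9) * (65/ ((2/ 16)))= -24960/7931 = -3.15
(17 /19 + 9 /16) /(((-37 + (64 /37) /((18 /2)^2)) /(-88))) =1327671/382850 = 3.47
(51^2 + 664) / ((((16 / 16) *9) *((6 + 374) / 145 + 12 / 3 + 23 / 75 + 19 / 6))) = 4734250/131727 = 35.94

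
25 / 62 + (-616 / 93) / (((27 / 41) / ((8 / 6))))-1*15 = -421963/15066 = -28.01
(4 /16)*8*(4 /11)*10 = 80/11 = 7.27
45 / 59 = 0.76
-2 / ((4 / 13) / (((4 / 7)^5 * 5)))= -33280/16807 = -1.98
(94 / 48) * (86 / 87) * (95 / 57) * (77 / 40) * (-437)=-68004629/25056 = -2714.11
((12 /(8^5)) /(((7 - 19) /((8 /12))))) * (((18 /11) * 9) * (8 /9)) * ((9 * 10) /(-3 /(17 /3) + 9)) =-255/90112 = 0.00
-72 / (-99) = 8/11 = 0.73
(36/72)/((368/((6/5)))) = 3/1840 = 0.00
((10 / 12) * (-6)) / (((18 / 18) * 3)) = -5/3 = -1.67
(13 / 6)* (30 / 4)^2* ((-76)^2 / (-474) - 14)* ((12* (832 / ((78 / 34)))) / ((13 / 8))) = -675212800/79 = -8546997.47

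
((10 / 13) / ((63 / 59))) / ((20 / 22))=649/819 = 0.79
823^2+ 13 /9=6095974/9 = 677330.44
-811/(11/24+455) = -19464/10931 = -1.78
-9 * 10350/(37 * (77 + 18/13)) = -1210950/37703 = -32.12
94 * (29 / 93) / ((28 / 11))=11.52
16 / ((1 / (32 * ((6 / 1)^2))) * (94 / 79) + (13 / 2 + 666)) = 728064/30601487 = 0.02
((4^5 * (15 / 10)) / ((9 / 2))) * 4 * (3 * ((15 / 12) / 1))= 5120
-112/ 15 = -7.47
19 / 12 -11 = -113/12 = -9.42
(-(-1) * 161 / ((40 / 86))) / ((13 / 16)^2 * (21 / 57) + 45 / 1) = 8418368/1100315 = 7.65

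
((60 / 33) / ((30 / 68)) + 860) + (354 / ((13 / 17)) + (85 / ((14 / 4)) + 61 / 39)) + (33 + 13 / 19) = 1386.58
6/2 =3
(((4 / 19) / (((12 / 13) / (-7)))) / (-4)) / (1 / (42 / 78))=0.21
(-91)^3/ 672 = -107653/96 = -1121.39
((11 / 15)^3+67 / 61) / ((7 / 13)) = 3995108/1441125 = 2.77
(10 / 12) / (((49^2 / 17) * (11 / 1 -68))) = -85/821142 = 0.00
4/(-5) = -4/5 = -0.80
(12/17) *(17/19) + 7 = 145/19 = 7.63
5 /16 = 0.31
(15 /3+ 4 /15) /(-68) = -79/1020 = -0.08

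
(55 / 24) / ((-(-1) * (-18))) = -55/432 = -0.13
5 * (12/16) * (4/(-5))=-3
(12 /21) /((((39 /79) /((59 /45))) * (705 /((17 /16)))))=79237/34643700 = 0.00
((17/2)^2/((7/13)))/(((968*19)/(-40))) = -18785/64372 = -0.29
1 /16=0.06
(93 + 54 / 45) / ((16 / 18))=4239/40 = 105.98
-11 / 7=-1.57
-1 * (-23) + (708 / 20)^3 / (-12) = -1836911/500 = -3673.82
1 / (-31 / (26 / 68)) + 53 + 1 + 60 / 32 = 235517/4216 = 55.86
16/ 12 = 4/3 = 1.33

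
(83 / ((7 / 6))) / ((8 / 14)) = 249/2 = 124.50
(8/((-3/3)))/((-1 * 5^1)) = 1.60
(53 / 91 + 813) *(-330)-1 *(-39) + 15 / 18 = -146569531/546 = -268442.36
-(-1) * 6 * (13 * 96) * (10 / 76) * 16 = 299520/19 = 15764.21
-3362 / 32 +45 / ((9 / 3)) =-1441/16 = -90.06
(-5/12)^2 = 25/144 = 0.17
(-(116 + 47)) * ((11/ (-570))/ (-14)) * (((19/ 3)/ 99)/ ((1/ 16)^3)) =-166912/2835 = -58.88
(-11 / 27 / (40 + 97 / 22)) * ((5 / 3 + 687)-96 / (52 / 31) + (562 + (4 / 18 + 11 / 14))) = -236736379/21604401 = -10.96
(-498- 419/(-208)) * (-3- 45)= 309495/13 = 23807.31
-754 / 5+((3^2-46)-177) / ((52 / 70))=-438.88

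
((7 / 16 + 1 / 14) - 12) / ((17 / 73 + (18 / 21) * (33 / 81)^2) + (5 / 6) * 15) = -2075463/2325448 = -0.89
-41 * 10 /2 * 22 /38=-2255/19 = -118.68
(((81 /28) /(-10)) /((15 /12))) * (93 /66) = -2511/7700 = -0.33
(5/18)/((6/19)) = 95/108 = 0.88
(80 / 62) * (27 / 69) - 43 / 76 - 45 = -2441759/54188 = -45.06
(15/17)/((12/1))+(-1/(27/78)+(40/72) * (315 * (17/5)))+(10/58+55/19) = 200726047/337212 = 595.25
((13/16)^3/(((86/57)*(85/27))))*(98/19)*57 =497033901/14970880 = 33.20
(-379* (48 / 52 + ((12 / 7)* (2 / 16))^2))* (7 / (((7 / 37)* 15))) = -905.88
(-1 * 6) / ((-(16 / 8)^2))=1.50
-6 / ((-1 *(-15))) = -2/5 = -0.40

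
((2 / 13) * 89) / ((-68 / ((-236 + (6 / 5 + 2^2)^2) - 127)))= 747511/11050 = 67.65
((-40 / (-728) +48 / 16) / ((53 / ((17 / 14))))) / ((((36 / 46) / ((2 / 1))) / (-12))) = -217396/101283 = -2.15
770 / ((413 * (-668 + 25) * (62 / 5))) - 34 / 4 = -19993349/2352094 = -8.50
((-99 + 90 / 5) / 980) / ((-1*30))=27/9800 = 0.00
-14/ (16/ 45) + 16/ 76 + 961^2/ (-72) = -4400119/342 = -12865.85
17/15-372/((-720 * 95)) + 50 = 291491/5700 = 51.14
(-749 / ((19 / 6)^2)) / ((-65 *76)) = 6741/445835 = 0.02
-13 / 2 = -6.50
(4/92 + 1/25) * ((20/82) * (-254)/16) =-1524/4715 = -0.32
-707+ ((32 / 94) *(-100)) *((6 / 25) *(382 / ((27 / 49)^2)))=-125473943/11421 = -10986.25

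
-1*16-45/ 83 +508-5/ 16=652241/1328 = 491.15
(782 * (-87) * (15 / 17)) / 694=-30015/347 = -86.50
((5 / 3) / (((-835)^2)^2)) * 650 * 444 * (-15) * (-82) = 946608/777796321 = 0.00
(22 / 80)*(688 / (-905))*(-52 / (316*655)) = 12298/234146125 = 0.00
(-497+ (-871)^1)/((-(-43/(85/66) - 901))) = -116280/79423 = -1.46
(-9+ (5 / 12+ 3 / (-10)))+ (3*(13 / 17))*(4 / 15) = -8437/1020 = -8.27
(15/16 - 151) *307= -737107/16 = -46069.19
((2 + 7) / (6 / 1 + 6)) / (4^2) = 0.05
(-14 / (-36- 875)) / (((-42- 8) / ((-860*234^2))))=65926224/4555 = 14473.38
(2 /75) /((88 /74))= 0.02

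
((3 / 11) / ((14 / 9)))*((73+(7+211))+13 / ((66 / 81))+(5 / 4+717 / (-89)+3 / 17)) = 52.65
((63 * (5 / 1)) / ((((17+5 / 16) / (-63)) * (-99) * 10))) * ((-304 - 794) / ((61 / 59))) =-3746736/3047 = -1229.65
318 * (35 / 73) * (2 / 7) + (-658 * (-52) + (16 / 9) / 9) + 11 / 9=202585183/5913 = 34260.98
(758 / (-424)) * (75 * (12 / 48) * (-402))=5713425/424 = 13475.06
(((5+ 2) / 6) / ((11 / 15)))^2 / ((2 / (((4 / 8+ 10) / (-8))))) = -25725/15488 = -1.66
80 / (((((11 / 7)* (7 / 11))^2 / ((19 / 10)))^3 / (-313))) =-4293734/25 = -171749.36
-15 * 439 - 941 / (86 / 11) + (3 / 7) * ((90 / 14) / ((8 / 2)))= -56506973/8428 = -6704.67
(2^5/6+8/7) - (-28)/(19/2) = 3760/399 = 9.42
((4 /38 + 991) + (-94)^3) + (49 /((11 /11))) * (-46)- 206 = -15809005/19 = -832052.89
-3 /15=-1/5 = -0.20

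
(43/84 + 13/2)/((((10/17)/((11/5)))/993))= 36457333/1400 = 26040.95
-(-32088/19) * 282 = 9048816/19 = 476253.47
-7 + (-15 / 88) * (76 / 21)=-1173/154 = -7.62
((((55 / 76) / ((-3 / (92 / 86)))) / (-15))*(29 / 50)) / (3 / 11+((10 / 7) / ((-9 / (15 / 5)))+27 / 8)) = 1129898/359132775 = 0.00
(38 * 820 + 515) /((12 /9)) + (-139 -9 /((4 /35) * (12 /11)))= 376721/16 = 23545.06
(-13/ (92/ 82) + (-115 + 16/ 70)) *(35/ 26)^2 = -547715/2392 = -228.98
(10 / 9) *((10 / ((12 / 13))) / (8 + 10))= 325/486 = 0.67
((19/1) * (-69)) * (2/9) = -874/3 = -291.33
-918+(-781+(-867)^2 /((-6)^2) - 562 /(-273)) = 20948173/1092 = 19183.31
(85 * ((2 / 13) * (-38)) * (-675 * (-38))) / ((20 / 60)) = -497097000/13 = -38238230.77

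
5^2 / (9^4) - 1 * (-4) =26269/6561 = 4.00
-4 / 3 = -1.33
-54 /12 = -9/2 = -4.50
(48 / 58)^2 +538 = 453034/841 = 538.68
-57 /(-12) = 19/4 = 4.75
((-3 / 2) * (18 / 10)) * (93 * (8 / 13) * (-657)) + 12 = 6599688/65 = 101533.66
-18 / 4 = -9/2 = -4.50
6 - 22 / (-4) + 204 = 431/2 = 215.50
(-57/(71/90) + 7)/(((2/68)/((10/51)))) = -92660/213 = -435.02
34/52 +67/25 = 2167/650 = 3.33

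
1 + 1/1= 2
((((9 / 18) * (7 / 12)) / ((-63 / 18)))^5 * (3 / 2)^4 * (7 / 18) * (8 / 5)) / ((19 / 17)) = -119/10506240 = 0.00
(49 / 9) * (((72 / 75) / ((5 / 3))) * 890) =69776/25 = 2791.04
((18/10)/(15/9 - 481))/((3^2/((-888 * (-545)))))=-145188/719 = -201.93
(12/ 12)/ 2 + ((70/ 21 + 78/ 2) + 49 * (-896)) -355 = -265297/6 = -44216.17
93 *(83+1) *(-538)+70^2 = -4197956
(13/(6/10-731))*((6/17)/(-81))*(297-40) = 16705/838134 = 0.02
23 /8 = 2.88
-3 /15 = -1/5 = -0.20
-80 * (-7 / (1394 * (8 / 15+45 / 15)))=0.11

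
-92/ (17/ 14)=-1288/17 = -75.76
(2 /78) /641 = 1/24999 = 0.00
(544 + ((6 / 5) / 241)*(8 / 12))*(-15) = -1966572/241 = -8160.05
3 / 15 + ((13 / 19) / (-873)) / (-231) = 3831662/19157985 = 0.20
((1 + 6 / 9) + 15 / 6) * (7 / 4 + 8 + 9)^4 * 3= 791015625/512 = 1544952.39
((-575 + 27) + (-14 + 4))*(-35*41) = 800730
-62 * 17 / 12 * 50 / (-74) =13175/222 = 59.35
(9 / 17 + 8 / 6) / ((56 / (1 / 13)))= 95/37128 = 0.00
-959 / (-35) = 137/5 = 27.40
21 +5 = 26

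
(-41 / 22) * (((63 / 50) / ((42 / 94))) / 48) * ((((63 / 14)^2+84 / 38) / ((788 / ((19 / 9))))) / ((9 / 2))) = -1096463/748915200 = 0.00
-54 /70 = -27/35 = -0.77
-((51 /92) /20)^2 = -2601/3385600 = 0.00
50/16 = 25/8 = 3.12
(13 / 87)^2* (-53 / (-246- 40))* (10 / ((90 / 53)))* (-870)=-182585/8613 = -21.20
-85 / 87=-0.98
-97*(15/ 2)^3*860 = -70385625/2 = -35192812.50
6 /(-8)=-3/4 = -0.75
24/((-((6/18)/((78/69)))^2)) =-146016/529 = -276.02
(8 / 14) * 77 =44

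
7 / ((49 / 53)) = 53/7 = 7.57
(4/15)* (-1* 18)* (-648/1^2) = 15552/5 = 3110.40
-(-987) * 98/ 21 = 4606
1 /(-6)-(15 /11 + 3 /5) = -703/330 = -2.13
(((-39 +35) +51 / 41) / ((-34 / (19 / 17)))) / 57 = 113/71094 = 0.00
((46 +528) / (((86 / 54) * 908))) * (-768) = -2975616/9761 = -304.85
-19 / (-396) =19/396 = 0.05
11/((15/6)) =4.40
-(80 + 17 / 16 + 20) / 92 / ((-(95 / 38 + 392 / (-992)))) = 16709/32016 = 0.52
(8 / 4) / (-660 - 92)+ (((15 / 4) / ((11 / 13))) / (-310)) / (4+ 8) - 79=-40518231/512864 = -79.00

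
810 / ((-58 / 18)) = -7290/29 = -251.38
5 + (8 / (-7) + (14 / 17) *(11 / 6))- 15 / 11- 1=11794/3927 = 3.00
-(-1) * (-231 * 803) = -185493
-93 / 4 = -23.25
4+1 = 5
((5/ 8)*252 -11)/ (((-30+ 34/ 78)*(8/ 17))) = -194259/18448 = -10.53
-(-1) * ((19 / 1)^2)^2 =130321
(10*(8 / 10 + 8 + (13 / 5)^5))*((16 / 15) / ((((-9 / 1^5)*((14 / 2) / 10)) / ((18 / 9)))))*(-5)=17015168/7875 = 2160.66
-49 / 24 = -2.04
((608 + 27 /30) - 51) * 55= 61369/2 = 30684.50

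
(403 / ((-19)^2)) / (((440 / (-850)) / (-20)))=171275/3971 = 43.13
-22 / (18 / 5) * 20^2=-22000/9 = -2444.44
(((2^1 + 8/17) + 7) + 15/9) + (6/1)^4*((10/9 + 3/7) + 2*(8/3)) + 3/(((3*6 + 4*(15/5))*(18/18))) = 31839637/3570 = 8918.67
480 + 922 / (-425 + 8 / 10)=1013470/2121 = 477.83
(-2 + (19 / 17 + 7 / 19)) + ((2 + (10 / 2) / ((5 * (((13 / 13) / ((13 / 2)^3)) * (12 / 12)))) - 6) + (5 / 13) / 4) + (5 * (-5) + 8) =8505737/33592 = 253.21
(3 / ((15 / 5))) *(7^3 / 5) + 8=383/5 = 76.60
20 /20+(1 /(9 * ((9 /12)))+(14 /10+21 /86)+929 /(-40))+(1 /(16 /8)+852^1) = 38641207/46440 = 832.07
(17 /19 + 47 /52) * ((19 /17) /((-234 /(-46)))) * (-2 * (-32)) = 653936/25857 = 25.29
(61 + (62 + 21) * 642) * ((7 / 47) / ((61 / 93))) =34728897/2867 = 12113.32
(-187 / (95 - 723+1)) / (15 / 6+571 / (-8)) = -136/31407 = 0.00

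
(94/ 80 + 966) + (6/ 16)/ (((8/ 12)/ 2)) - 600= 3683/10 = 368.30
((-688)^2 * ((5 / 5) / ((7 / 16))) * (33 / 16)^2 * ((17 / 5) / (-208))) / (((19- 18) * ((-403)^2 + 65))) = -11410179/24641890 = -0.46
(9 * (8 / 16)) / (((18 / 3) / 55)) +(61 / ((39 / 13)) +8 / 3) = 257/4 = 64.25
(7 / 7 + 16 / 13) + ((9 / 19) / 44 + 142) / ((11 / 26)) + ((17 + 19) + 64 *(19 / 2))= 58691647/59774 = 981.89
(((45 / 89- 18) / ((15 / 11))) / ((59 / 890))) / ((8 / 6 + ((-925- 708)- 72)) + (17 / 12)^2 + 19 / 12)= 1644192/14443849 = 0.11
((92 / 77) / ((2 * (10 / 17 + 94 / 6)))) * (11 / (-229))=-2346/1328887 = 0.00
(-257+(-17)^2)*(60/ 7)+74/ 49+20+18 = 15376/49 = 313.80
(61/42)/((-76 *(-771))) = 61/2461032 = 0.00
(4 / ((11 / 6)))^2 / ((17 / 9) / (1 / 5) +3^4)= 2592/49247 = 0.05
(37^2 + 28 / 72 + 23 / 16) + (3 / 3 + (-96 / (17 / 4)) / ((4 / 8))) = 3247639/2448 = 1326.65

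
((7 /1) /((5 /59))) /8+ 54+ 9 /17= 44101/680 = 64.85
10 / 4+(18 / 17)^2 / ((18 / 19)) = 2129/578 = 3.68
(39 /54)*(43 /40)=559/720 = 0.78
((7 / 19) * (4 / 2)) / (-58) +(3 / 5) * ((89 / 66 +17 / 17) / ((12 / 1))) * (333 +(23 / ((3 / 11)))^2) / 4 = 572231479/2618352 = 218.55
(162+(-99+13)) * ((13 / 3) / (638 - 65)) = 988/1719 = 0.57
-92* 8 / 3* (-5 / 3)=3680/9 = 408.89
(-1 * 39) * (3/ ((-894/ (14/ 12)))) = 91/596 = 0.15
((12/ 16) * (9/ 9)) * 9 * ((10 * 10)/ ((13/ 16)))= 10800/13 = 830.77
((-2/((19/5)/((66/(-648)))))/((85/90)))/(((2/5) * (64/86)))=11825/62016 = 0.19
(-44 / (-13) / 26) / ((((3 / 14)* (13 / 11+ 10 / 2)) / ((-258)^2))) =18793236/2873 = 6541.33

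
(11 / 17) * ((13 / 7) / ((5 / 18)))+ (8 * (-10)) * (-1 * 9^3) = 34702974/595 = 58324.33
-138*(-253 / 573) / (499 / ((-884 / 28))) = -2571998/667163 = -3.86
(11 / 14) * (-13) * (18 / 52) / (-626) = 99/17528 = 0.01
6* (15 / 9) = 10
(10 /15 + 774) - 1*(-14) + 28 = 2450/3 = 816.67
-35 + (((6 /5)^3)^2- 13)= -703344/15625 = -45.01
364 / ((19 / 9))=3276/19 = 172.42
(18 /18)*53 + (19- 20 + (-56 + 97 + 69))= 162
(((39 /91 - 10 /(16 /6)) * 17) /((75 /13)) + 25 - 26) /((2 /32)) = -30204/175 = -172.59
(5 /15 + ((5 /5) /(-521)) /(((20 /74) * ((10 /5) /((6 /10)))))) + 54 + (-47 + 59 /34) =24090589/2657100 = 9.07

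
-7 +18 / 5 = -17/5 = -3.40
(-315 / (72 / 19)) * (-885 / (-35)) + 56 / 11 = -184517/88 = -2096.78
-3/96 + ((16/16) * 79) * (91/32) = 1797/8 = 224.62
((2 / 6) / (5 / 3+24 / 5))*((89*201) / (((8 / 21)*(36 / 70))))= 7304675/1552 = 4706.62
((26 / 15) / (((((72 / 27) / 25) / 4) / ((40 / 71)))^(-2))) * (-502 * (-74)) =144.26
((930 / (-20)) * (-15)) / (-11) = -1395/22 = -63.41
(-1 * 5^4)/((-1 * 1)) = 625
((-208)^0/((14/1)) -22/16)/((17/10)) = -365/476 = -0.77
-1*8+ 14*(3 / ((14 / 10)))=22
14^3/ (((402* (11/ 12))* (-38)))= -2744/14003 = -0.20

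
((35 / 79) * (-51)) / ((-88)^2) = -1785/611776 = 0.00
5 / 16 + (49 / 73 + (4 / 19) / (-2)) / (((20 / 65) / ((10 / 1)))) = 18.71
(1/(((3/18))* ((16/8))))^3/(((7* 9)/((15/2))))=45/14 = 3.21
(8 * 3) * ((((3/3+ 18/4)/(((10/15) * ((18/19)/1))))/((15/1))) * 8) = 1672/15 = 111.47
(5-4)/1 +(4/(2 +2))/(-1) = 0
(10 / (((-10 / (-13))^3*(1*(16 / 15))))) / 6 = 2197/640 = 3.43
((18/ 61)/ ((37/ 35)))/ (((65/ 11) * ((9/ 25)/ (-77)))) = -10.10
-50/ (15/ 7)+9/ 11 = -743/33 = -22.52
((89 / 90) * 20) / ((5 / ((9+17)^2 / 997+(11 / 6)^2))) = 12902597/807570 = 15.98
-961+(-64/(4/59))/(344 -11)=-320957/333 = -963.83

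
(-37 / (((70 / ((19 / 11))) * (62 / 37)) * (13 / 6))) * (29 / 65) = -2262957/20170150 = -0.11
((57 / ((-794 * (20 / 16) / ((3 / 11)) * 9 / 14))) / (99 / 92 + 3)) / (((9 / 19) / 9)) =-929936/8188125 = -0.11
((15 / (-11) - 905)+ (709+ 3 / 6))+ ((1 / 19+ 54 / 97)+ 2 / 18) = -196.14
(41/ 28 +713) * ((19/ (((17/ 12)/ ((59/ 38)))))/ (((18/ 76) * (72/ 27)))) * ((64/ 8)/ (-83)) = -22425605/9877 = -2270.49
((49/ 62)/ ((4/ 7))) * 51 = 17493/248 = 70.54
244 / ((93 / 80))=19520/93 = 209.89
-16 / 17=-0.94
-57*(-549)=31293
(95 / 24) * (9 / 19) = 15/8 = 1.88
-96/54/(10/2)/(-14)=8/315 = 0.03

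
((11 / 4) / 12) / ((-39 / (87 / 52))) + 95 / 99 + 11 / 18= 1671361/1070784 = 1.56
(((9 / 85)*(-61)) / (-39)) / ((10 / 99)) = 18117/11050 = 1.64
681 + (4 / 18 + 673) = 12188/9 = 1354.22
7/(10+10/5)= 7/12 = 0.58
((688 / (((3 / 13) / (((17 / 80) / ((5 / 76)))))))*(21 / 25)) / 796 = 1263899/124375 = 10.16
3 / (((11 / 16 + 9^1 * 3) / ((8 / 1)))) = 384/443 = 0.87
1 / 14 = 0.07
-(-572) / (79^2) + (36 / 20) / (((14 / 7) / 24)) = 676888/31205 = 21.69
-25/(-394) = 0.06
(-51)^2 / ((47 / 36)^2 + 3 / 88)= 1496.06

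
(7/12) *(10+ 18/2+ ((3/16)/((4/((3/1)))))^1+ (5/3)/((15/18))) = 12.33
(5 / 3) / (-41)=-5/123 = -0.04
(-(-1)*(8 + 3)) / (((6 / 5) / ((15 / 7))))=275/14 = 19.64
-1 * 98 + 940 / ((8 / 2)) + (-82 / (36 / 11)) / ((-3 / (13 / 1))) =13261/54 = 245.57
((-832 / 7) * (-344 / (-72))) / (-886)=17888/27909 = 0.64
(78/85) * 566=44148/85 = 519.39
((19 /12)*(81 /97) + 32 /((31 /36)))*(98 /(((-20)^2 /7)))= 158767497/2405600 = 66.00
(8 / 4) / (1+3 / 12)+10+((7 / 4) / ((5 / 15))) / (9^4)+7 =813599/43740 = 18.60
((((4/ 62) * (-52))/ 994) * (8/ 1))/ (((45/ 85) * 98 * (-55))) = 3536/373696785 = 0.00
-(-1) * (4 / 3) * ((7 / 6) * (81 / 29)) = 4.34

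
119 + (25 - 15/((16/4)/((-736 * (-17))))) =-46776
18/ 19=0.95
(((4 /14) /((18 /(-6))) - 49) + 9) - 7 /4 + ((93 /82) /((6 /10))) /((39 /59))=-1745465/44772 = -38.99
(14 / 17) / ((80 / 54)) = 189/340 = 0.56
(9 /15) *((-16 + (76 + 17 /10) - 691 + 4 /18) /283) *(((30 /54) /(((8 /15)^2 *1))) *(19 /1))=-5378615/108672 = -49.49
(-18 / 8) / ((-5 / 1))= 9/20 = 0.45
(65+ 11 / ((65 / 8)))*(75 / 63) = 21565/273 = 78.99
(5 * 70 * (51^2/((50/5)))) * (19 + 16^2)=25034625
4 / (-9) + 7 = 59/9 = 6.56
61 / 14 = 4.36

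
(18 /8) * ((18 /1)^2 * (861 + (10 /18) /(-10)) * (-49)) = -61507593/2 = -30753796.50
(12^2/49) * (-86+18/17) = -207936/833 = -249.62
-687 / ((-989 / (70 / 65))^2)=-134652/165302449 = 0.00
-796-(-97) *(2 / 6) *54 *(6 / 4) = 1823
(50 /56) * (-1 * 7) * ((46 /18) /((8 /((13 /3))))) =-8.65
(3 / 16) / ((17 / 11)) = 33/272 = 0.12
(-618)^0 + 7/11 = 1.64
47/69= 0.68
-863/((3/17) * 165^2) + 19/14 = 1346431/1143450 = 1.18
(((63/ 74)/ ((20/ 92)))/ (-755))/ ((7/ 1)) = -207/279350 = 0.00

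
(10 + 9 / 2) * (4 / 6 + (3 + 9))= 551/3 = 183.67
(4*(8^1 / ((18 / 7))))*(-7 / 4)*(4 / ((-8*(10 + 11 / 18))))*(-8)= -1568/191 = -8.21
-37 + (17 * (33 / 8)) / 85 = -1447/40 = -36.18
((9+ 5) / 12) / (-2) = -7/12 = -0.58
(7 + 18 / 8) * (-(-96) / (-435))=-296/145 = -2.04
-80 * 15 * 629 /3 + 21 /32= -8051179/32 = -251599.34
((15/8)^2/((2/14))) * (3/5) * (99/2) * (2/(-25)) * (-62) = 580041/160 = 3625.26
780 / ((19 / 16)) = 12480/19 = 656.84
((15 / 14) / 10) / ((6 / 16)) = 2/7 = 0.29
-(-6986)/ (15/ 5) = 2328.67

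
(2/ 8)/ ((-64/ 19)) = -19/256 = -0.07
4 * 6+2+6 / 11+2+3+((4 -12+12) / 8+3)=771/22 = 35.05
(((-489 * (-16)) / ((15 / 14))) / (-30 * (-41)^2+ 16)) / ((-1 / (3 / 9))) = 2608/54015 = 0.05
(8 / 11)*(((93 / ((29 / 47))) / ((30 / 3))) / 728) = 4371/290290 = 0.02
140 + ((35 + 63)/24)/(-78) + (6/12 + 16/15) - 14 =596767/4680 = 127.51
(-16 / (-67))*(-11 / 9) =-176/603 = -0.29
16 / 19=0.84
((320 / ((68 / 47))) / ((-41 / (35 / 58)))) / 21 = -9400/60639 = -0.16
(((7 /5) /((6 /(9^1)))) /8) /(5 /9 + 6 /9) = 189/880 = 0.21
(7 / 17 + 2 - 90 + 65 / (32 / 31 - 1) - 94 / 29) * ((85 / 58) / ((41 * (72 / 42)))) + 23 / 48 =67196183/1655088 = 40.60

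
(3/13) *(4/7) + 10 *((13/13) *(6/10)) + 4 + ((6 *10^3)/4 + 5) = 137877/91 = 1515.13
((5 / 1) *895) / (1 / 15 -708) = -67125/10619 = -6.32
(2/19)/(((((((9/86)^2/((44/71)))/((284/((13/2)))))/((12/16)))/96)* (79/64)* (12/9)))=666468352/58539 = 11385.03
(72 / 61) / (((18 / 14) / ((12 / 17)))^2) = 6272/17629 = 0.36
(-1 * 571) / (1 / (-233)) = 133043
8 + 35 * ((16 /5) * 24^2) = 64520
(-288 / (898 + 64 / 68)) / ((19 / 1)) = -272/16131 = -0.02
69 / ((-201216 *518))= -23/34743296 = 0.00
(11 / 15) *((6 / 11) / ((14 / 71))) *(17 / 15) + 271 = 143482/525 = 273.30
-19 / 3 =-6.33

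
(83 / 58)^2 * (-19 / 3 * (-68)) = 2225147/2523 = 881.94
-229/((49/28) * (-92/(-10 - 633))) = -147247/161 = -914.58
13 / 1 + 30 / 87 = 387/29 = 13.34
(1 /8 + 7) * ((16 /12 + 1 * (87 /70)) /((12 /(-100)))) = -51395/336 = -152.96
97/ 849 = 0.11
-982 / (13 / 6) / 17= -5892/221 = -26.66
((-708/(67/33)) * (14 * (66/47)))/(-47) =145.86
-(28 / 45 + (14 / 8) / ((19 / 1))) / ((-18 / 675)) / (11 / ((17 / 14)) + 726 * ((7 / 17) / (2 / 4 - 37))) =2165545/70224 = 30.84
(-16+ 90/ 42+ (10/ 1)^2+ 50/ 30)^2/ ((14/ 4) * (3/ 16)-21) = -108810752/287091 = -379.01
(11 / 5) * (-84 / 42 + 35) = 363/5 = 72.60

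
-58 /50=-1.16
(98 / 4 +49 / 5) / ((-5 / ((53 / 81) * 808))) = -7344316/2025 = -3626.82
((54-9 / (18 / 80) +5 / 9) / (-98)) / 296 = -131/261072 = 0.00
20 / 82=0.24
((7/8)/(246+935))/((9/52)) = 91/21258 = 0.00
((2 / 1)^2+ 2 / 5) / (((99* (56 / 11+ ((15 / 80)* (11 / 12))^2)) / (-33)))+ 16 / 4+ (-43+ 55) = 54378448/3460605 = 15.71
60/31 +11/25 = 1841/775 = 2.38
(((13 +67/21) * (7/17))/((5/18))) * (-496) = -11904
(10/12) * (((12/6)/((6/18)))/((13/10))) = 50/13 = 3.85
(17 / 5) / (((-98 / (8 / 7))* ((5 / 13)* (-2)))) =442/8575 = 0.05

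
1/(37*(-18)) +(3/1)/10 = 497/1665 = 0.30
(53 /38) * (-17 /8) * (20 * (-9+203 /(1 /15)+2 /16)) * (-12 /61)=328265835/9272 = 35403.99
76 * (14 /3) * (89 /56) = 1691/3 = 563.67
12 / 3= 4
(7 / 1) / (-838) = -7/838 = -0.01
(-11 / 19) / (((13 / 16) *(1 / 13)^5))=-5026736/19 = -264565.05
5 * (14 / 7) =10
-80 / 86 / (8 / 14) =-70/43 = -1.63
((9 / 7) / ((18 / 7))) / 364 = 1/728 = 0.00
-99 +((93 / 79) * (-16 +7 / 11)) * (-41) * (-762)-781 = -491795234/869 = -565932.38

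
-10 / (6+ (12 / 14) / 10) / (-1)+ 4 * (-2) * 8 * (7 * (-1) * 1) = 95774/213 = 449.64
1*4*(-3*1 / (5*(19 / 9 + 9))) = -27/125 = -0.22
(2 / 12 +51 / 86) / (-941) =-98/121389 = 0.00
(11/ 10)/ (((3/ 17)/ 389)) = 72743/30 = 2424.77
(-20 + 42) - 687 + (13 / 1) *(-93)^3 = -10457306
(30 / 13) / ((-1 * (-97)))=0.02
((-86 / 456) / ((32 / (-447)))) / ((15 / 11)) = 1.93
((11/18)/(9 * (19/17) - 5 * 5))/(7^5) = -187/76841604 = 0.00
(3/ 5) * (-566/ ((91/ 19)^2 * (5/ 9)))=-5516802/207025 = -26.65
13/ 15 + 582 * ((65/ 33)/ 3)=63193/165 = 382.99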